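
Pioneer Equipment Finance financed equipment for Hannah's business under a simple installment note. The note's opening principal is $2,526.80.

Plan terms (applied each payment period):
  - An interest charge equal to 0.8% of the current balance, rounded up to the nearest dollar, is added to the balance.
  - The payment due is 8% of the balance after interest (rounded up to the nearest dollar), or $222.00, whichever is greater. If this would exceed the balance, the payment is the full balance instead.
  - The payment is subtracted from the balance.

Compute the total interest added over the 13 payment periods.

$140.00

# | Opening | Interest | Payment | End bal
1 | $2,526.80 | $21.00 | $222.00 | $2,325.80
2 | $2,325.80 | $19.00 | $222.00 | $2,122.80
3 | $2,122.80 | $17.00 | $222.00 | $1,917.80
4 | $1,917.80 | $16.00 | $222.00 | $1,711.80
5 | $1,711.80 | $14.00 | $222.00 | $1,503.80
6 | $1,503.80 | $13.00 | $222.00 | $1,294.80
7 | $1,294.80 | $11.00 | $222.00 | $1,083.80
8 | $1,083.80 | $9.00 | $222.00 | $870.80
9 | $870.80 | $7.00 | $222.00 | $655.80
10 | $655.80 | $6.00 | $222.00 | $439.80
11 | $439.80 | $4.00 | $222.00 | $221.80
12 | $221.80 | $2.00 | $222.00 | $1.80
13 | $1.80 | $1.00 | $2.80 | $0.00
Total interest: $21.00 + $19.00 + $17.00 + $16.00 + $14.00 + $13.00 + $11.00 + $9.00 + $7.00 + $6.00 + $4.00 + $2.00 + $1.00 = $140.00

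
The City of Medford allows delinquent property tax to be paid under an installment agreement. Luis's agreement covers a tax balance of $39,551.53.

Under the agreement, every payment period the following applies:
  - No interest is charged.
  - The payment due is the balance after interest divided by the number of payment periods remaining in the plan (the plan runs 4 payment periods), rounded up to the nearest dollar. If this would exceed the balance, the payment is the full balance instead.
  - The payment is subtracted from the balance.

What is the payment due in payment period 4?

Payment period 1: opening $39,551.53; payment $9,888.00; balance $29,663.53
Payment period 2: opening $29,663.53; payment $9,888.00; balance $19,775.53
Payment period 3: opening $19,775.53; payment $9,888.00; balance $9,887.53
Payment period 4: opening $9,887.53; payment $9,887.53; balance $0.00

$9,887.53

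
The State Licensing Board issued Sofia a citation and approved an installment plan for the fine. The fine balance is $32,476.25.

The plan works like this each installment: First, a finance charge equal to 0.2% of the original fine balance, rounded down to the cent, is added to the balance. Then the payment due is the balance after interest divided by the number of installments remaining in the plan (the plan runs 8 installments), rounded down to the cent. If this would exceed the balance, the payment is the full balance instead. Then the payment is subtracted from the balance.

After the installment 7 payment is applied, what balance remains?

Installment 1: opening $32,476.25; interest $64.95 → $32,541.20; payment $4,067.65; balance $28,473.55
Installment 2: opening $28,473.55; interest $64.95 → $28,538.50; payment $4,076.92; balance $24,461.58
Installment 3: opening $24,461.58; interest $64.95 → $24,526.53; payment $4,087.75; balance $20,438.78
Installment 4: opening $20,438.78; interest $64.95 → $20,503.73; payment $4,100.74; balance $16,402.99
Installment 5: opening $16,402.99; interest $64.95 → $16,467.94; payment $4,116.98; balance $12,350.96
Installment 6: opening $12,350.96; interest $64.95 → $12,415.91; payment $4,138.63; balance $8,277.28
Installment 7: opening $8,277.28; interest $64.95 → $8,342.23; payment $4,171.11; balance $4,171.12

$4,171.12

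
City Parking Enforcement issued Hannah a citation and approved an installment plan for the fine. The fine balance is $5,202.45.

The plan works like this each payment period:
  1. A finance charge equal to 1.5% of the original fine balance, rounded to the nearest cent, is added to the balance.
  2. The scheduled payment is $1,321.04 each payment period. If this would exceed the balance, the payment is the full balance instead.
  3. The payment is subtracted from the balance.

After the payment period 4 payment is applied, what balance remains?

Payment period 1: opening $5,202.45; interest $78.04 → $5,280.49; payment $1,321.04; balance $3,959.45
Payment period 2: opening $3,959.45; interest $78.04 → $4,037.49; payment $1,321.04; balance $2,716.45
Payment period 3: opening $2,716.45; interest $78.04 → $2,794.49; payment $1,321.04; balance $1,473.45
Payment period 4: opening $1,473.45; interest $78.04 → $1,551.49; payment $1,321.04; balance $230.45

$230.45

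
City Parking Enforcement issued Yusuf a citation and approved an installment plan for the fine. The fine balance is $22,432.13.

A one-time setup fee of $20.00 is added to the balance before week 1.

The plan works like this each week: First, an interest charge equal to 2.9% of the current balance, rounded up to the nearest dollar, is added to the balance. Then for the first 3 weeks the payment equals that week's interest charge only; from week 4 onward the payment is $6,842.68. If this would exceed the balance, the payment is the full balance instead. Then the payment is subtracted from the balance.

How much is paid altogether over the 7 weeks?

$25,916.13

# | Opening | Interest | Payment | End bal
1 | $22,452.13 | $652.00 | $652.00 | $22,452.13
2 | $22,452.13 | $652.00 | $652.00 | $22,452.13
3 | $22,452.13 | $652.00 | $652.00 | $22,452.13
4 | $22,452.13 | $652.00 | $6,842.68 | $16,261.45
5 | $16,261.45 | $472.00 | $6,842.68 | $9,890.77
6 | $9,890.77 | $287.00 | $6,842.68 | $3,335.09
7 | $3,335.09 | $97.00 | $3,432.09 | $0.00
Total paid: $25,916.13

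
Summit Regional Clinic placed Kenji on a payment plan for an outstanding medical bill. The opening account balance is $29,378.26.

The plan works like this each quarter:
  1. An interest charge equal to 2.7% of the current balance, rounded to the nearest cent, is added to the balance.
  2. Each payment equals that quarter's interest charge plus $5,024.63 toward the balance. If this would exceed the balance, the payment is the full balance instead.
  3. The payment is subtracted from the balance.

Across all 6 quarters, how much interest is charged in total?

Quarter 1: $29,378.26 +$793.21 interest = $30,171.47; pay $5,817.84 → $24,353.63
Quarter 2: $24,353.63 +$657.55 interest = $25,011.18; pay $5,682.18 → $19,329.00
Quarter 3: $19,329.00 +$521.88 interest = $19,850.88; pay $5,546.51 → $14,304.37
Quarter 4: $14,304.37 +$386.22 interest = $14,690.59; pay $5,410.85 → $9,279.74
Quarter 5: $9,279.74 +$250.55 interest = $9,530.29; pay $5,275.18 → $4,255.11
Quarter 6: $4,255.11 +$114.89 interest = $4,370.00; pay $4,370.00 → $0.00
Total interest: $793.21 + $657.55 + $521.88 + $386.22 + $250.55 + $114.89 = $2,724.30

$2,724.30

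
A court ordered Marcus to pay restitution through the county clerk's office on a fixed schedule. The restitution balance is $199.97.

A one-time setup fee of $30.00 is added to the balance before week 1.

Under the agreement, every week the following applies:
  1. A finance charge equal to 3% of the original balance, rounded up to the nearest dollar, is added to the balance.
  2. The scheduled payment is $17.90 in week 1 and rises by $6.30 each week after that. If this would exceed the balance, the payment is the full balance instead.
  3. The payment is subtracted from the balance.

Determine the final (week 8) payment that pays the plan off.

$20.37

# | Opening | Interest | Payment | End bal
1 | $229.97 | $6.00 | $17.90 | $218.07
2 | $218.07 | $6.00 | $24.20 | $199.87
3 | $199.87 | $6.00 | $30.50 | $175.37
4 | $175.37 | $6.00 | $36.80 | $144.57
5 | $144.57 | $6.00 | $43.10 | $107.47
6 | $107.47 | $6.00 | $49.40 | $64.07
7 | $64.07 | $6.00 | $55.70 | $14.37
8 | $14.37 | $6.00 | $20.37 | $0.00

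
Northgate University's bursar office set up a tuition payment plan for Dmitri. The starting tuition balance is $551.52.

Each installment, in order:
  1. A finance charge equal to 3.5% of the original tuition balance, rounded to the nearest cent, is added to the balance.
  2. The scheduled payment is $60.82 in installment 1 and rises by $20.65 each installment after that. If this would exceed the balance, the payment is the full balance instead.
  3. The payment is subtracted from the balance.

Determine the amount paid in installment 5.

Installment 1: $551.52 +$19.30 interest = $570.82; pay $60.82 → $510.00
Installment 2: $510.00 +$19.30 interest = $529.30; pay $81.47 → $447.83
Installment 3: $447.83 +$19.30 interest = $467.13; pay $102.12 → $365.01
Installment 4: $365.01 +$19.30 interest = $384.31; pay $122.77 → $261.54
Installment 5: $261.54 +$19.30 interest = $280.84; pay $143.42 → $137.42

$143.42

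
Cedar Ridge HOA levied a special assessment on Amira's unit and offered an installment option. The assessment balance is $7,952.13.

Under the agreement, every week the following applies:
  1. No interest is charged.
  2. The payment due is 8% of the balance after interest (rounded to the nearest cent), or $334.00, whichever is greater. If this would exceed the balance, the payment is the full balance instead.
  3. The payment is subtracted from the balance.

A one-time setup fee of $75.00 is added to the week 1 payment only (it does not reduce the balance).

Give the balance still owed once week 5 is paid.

$5,241.10

Week 1: $7,952.13 − $636.17 (+ $75.00 fee) → $7,315.96
Week 2: $7,315.96 − $585.28 → $6,730.68
Week 3: $6,730.68 − $538.45 → $6,192.23
Week 4: $6,192.23 − $495.38 → $5,696.85
Week 5: $5,696.85 − $455.75 → $5,241.10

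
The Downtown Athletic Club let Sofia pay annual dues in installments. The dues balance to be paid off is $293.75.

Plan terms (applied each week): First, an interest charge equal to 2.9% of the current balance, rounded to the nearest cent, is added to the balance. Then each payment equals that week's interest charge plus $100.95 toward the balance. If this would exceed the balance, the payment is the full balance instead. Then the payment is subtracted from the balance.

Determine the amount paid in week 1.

# | Opening | Interest | Payment | End bal
1 | $293.75 | $8.52 | $109.47 | $192.80

$109.47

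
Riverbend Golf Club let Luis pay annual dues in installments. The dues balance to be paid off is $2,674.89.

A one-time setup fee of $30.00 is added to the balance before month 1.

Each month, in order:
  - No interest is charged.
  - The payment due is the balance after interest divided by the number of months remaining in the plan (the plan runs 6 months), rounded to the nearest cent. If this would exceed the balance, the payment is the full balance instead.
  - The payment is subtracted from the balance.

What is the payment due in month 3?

Month 1: opening $2,704.89; payment $450.82; balance $2,254.07
Month 2: opening $2,254.07; payment $450.81; balance $1,803.26
Month 3: opening $1,803.26; payment $450.82; balance $1,352.44

$450.82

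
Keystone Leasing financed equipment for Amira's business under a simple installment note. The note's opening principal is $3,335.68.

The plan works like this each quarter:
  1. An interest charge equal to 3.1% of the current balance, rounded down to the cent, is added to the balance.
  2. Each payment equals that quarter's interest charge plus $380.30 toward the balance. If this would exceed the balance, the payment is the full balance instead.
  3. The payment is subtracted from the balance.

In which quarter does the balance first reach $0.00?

Quarter 1: opening $3,335.68; interest $103.40 → $3,439.08; payment $483.70; balance $2,955.38
Quarter 2: opening $2,955.38; interest $91.61 → $3,046.99; payment $471.91; balance $2,575.08
Quarter 3: opening $2,575.08; interest $79.82 → $2,654.90; payment $460.12; balance $2,194.78
Quarter 4: opening $2,194.78; interest $68.03 → $2,262.81; payment $448.33; balance $1,814.48
Quarter 5: opening $1,814.48; interest $56.24 → $1,870.72; payment $436.54; balance $1,434.18
Quarter 6: opening $1,434.18; interest $44.45 → $1,478.63; payment $424.75; balance $1,053.88
Quarter 7: opening $1,053.88; interest $32.67 → $1,086.55; payment $412.97; balance $673.58
Quarter 8: opening $673.58; interest $20.88 → $694.46; payment $401.18; balance $293.28
Quarter 9: opening $293.28; interest $9.09 → $302.37; payment $302.37; balance $0.00
Balance reaches $0.00 in quarter 9.

9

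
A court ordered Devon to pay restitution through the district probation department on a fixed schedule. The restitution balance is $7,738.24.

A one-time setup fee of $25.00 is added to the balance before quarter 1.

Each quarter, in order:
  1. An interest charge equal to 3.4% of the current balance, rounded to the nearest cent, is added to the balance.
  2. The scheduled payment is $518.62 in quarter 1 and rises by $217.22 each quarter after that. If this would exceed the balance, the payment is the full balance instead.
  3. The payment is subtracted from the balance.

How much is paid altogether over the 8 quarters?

$9,183.52

# | Opening | Interest | Payment | End bal
1 | $7,763.24 | $263.95 | $518.62 | $7,508.57
2 | $7,508.57 | $255.29 | $735.84 | $7,028.02
3 | $7,028.02 | $238.95 | $953.06 | $6,313.91
4 | $6,313.91 | $214.67 | $1,170.28 | $5,358.30
5 | $5,358.30 | $182.18 | $1,387.50 | $4,152.98
6 | $4,152.98 | $141.20 | $1,604.72 | $2,689.46
7 | $2,689.46 | $91.44 | $1,821.94 | $958.96
8 | $958.96 | $32.60 | $991.56 | $0.00
Total paid: $9,183.52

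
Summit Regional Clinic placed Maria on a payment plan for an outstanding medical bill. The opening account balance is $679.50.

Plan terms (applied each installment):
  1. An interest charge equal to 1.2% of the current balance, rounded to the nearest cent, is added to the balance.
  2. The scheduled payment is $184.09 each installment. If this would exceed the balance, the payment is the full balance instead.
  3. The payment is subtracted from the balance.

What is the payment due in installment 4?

$147.07

Installment 1: opening $679.50; interest $8.15 → $687.65; payment $184.09; balance $503.56
Installment 2: opening $503.56; interest $6.04 → $509.60; payment $184.09; balance $325.51
Installment 3: opening $325.51; interest $3.91 → $329.42; payment $184.09; balance $145.33
Installment 4: opening $145.33; interest $1.74 → $147.07; payment $147.07; balance $0.00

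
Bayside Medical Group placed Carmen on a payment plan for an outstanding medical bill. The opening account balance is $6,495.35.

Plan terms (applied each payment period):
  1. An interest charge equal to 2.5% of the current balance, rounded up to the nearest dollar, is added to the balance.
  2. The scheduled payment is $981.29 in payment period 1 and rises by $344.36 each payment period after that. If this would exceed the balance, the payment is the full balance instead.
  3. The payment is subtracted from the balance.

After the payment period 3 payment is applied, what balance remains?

$2,936.40

Payment period 1: $6,495.35 +$163.00 interest = $6,658.35; pay $981.29 → $5,677.06
Payment period 2: $5,677.06 +$142.00 interest = $5,819.06; pay $1,325.65 → $4,493.41
Payment period 3: $4,493.41 +$113.00 interest = $4,606.41; pay $1,670.01 → $2,936.40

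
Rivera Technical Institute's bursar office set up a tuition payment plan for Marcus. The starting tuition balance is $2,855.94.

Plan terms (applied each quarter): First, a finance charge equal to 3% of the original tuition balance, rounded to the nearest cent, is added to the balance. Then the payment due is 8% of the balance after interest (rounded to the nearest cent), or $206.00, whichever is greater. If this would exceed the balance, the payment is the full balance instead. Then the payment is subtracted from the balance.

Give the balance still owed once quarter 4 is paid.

# | Opening | Interest | Payment | End bal
1 | $2,855.94 | $85.68 | $235.33 | $2,706.29
2 | $2,706.29 | $85.68 | $223.36 | $2,568.61
3 | $2,568.61 | $85.68 | $212.34 | $2,441.95
4 | $2,441.95 | $85.68 | $206.00 | $2,321.63

$2,321.63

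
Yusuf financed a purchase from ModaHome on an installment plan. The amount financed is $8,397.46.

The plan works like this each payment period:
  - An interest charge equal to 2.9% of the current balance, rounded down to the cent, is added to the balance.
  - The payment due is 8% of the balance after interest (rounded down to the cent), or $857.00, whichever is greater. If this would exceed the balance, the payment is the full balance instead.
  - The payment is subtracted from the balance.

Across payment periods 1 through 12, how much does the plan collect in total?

Payment period 1: $8,397.46 +$243.52 interest = $8,640.98; pay $857.00 → $7,783.98
Payment period 2: $7,783.98 +$225.73 interest = $8,009.71; pay $857.00 → $7,152.71
Payment period 3: $7,152.71 +$207.42 interest = $7,360.13; pay $857.00 → $6,503.13
Payment period 4: $6,503.13 +$188.59 interest = $6,691.72; pay $857.00 → $5,834.72
Payment period 5: $5,834.72 +$169.20 interest = $6,003.92; pay $857.00 → $5,146.92
Payment period 6: $5,146.92 +$149.26 interest = $5,296.18; pay $857.00 → $4,439.18
Payment period 7: $4,439.18 +$128.73 interest = $4,567.91; pay $857.00 → $3,710.91
Payment period 8: $3,710.91 +$107.61 interest = $3,818.52; pay $857.00 → $2,961.52
Payment period 9: $2,961.52 +$85.88 interest = $3,047.40; pay $857.00 → $2,190.40
Payment period 10: $2,190.40 +$63.52 interest = $2,253.92; pay $857.00 → $1,396.92
Payment period 11: $1,396.92 +$40.51 interest = $1,437.43; pay $857.00 → $580.43
Payment period 12: $580.43 +$16.83 interest = $597.26; pay $597.26 → $0.00
Total paid: $10,024.26

$10,024.26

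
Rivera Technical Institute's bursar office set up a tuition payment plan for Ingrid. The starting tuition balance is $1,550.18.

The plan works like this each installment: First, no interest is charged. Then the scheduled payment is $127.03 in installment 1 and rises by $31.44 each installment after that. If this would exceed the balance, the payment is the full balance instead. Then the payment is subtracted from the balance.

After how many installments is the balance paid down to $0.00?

Installment 1: opening $1,550.18; payment $127.03; balance $1,423.15
Installment 2: opening $1,423.15; payment $158.47; balance $1,264.68
Installment 3: opening $1,264.68; payment $189.91; balance $1,074.77
Installment 4: opening $1,074.77; payment $221.35; balance $853.42
Installment 5: opening $853.42; payment $252.79; balance $600.63
Installment 6: opening $600.63; payment $284.23; balance $316.40
Installment 7: opening $316.40; payment $315.67; balance $0.73
Installment 8: opening $0.73; payment $0.73; balance $0.00
Balance reaches $0.00 in installment 8.

8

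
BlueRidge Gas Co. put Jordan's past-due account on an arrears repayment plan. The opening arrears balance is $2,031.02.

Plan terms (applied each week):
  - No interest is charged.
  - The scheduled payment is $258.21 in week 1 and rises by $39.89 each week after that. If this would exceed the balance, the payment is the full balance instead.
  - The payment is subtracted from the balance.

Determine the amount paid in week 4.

$377.88

Week 1: opening $2,031.02; payment $258.21; balance $1,772.81
Week 2: opening $1,772.81; payment $298.10; balance $1,474.71
Week 3: opening $1,474.71; payment $337.99; balance $1,136.72
Week 4: opening $1,136.72; payment $377.88; balance $758.84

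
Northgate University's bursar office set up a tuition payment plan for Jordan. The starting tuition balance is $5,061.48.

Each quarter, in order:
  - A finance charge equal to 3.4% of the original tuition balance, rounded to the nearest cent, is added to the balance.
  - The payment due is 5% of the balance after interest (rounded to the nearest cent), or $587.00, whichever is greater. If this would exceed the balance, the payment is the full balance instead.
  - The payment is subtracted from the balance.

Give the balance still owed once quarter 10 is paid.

Quarter 1: opening $5,061.48; interest $172.09 → $5,233.57; payment $587.00; balance $4,646.57
Quarter 2: opening $4,646.57; interest $172.09 → $4,818.66; payment $587.00; balance $4,231.66
Quarter 3: opening $4,231.66; interest $172.09 → $4,403.75; payment $587.00; balance $3,816.75
Quarter 4: opening $3,816.75; interest $172.09 → $3,988.84; payment $587.00; balance $3,401.84
Quarter 5: opening $3,401.84; interest $172.09 → $3,573.93; payment $587.00; balance $2,986.93
Quarter 6: opening $2,986.93; interest $172.09 → $3,159.02; payment $587.00; balance $2,572.02
Quarter 7: opening $2,572.02; interest $172.09 → $2,744.11; payment $587.00; balance $2,157.11
Quarter 8: opening $2,157.11; interest $172.09 → $2,329.20; payment $587.00; balance $1,742.20
Quarter 9: opening $1,742.20; interest $172.09 → $1,914.29; payment $587.00; balance $1,327.29
Quarter 10: opening $1,327.29; interest $172.09 → $1,499.38; payment $587.00; balance $912.38

$912.38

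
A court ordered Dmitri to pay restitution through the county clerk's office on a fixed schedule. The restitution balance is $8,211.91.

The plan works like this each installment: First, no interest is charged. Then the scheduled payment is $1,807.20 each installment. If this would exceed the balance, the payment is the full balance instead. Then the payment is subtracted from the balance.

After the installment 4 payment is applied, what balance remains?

$983.11

Installment 1: opening $8,211.91; payment $1,807.20; balance $6,404.71
Installment 2: opening $6,404.71; payment $1,807.20; balance $4,597.51
Installment 3: opening $4,597.51; payment $1,807.20; balance $2,790.31
Installment 4: opening $2,790.31; payment $1,807.20; balance $983.11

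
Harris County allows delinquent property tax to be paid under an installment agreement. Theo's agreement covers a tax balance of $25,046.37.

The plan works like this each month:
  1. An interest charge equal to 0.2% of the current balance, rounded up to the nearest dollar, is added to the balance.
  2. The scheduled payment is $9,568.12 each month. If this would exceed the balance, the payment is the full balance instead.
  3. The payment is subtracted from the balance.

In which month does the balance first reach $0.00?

3

Month 1: opening $25,046.37; interest $51.00 → $25,097.37; payment $9,568.12; balance $15,529.25
Month 2: opening $15,529.25; interest $32.00 → $15,561.25; payment $9,568.12; balance $5,993.13
Month 3: opening $5,993.13; interest $12.00 → $6,005.13; payment $6,005.13; balance $0.00
Balance reaches $0.00 in month 3.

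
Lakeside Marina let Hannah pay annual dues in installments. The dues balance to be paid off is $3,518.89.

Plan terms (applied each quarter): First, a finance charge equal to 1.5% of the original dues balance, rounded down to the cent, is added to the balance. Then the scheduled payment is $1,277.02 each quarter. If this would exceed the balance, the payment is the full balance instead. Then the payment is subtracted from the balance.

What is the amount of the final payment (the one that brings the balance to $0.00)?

$1,123.19

Quarter 1: $3,518.89 +$52.78 interest = $3,571.67; pay $1,277.02 → $2,294.65
Quarter 2: $2,294.65 +$52.78 interest = $2,347.43; pay $1,277.02 → $1,070.41
Quarter 3: $1,070.41 +$52.78 interest = $1,123.19; pay $1,123.19 → $0.00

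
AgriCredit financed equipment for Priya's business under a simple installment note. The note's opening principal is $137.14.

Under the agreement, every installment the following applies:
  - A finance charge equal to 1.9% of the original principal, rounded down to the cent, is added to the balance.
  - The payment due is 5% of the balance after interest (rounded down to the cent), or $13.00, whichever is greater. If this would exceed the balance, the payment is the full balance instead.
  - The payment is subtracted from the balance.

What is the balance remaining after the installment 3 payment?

$105.94

Installment 1: $137.14 +$2.60 interest = $139.74; pay $13.00 → $126.74
Installment 2: $126.74 +$2.60 interest = $129.34; pay $13.00 → $116.34
Installment 3: $116.34 +$2.60 interest = $118.94; pay $13.00 → $105.94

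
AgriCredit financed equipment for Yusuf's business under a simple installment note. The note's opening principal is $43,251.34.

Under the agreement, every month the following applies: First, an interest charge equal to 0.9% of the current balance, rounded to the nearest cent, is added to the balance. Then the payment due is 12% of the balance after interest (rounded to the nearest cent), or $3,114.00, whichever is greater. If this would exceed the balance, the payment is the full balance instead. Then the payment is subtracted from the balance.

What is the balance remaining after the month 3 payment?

Month 1: $43,251.34 +$389.26 interest = $43,640.60; pay $5,236.87 → $38,403.73
Month 2: $38,403.73 +$345.63 interest = $38,749.36; pay $4,649.92 → $34,099.44
Month 3: $34,099.44 +$306.89 interest = $34,406.33; pay $4,128.76 → $30,277.57

$30,277.57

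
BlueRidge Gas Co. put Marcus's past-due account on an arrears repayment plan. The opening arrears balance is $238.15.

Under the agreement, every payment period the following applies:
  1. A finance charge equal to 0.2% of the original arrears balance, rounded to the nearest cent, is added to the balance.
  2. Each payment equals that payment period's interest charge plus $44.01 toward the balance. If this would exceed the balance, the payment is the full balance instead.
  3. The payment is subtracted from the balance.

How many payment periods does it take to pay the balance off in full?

Payment period 1: opening $238.15; interest $0.48 → $238.63; payment $44.49; balance $194.14
Payment period 2: opening $194.14; interest $0.48 → $194.62; payment $44.49; balance $150.13
Payment period 3: opening $150.13; interest $0.48 → $150.61; payment $44.49; balance $106.12
Payment period 4: opening $106.12; interest $0.48 → $106.60; payment $44.49; balance $62.11
Payment period 5: opening $62.11; interest $0.48 → $62.59; payment $44.49; balance $18.10
Payment period 6: opening $18.10; interest $0.48 → $18.58; payment $18.58; balance $0.00
Balance reaches $0.00 in payment period 6.

6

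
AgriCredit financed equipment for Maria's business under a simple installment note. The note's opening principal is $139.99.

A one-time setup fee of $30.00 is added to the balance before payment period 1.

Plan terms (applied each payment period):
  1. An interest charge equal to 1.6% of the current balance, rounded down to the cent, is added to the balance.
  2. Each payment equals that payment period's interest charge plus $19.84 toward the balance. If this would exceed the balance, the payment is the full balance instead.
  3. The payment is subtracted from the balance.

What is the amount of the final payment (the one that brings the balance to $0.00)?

$11.45

Payment period 1: opening $169.99; interest $2.71 → $172.70; payment $22.55; balance $150.15
Payment period 2: opening $150.15; interest $2.40 → $152.55; payment $22.24; balance $130.31
Payment period 3: opening $130.31; interest $2.08 → $132.39; payment $21.92; balance $110.47
Payment period 4: opening $110.47; interest $1.76 → $112.23; payment $21.60; balance $90.63
Payment period 5: opening $90.63; interest $1.45 → $92.08; payment $21.29; balance $70.79
Payment period 6: opening $70.79; interest $1.13 → $71.92; payment $20.97; balance $50.95
Payment period 7: opening $50.95; interest $0.81 → $51.76; payment $20.65; balance $31.11
Payment period 8: opening $31.11; interest $0.49 → $31.60; payment $20.33; balance $11.27
Payment period 9: opening $11.27; interest $0.18 → $11.45; payment $11.45; balance $0.00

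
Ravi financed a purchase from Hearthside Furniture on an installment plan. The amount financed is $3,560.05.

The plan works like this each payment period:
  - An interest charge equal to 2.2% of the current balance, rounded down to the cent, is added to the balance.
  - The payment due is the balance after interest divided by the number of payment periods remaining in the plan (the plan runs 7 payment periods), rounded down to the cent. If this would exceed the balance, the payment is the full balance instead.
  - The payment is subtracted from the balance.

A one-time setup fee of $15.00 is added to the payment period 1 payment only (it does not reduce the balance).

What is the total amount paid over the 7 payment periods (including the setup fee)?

$3,902.46

# | Opening | Interest | Payment | Fee | End bal
1 | $3,560.05 | $78.32 | $519.76 | $15.00 | $3,118.61
2 | $3,118.61 | $68.60 | $531.20 | — | $2,656.01
3 | $2,656.01 | $58.43 | $542.88 | — | $2,171.56
4 | $2,171.56 | $47.77 | $554.83 | — | $1,664.50
5 | $1,664.50 | $36.61 | $567.03 | — | $1,134.08
6 | $1,134.08 | $24.94 | $579.51 | — | $579.51
7 | $579.51 | $12.74 | $592.25 | — | $0.00
Total paid: $3,902.46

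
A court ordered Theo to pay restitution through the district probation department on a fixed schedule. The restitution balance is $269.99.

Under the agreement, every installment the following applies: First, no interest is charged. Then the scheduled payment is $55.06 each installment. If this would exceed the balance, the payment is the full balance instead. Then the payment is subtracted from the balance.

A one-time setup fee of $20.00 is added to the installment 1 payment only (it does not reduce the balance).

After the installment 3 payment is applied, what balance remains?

Installment 1: opening $269.99; payment $55.06 (+ $20.00 fee); balance $214.93
Installment 2: opening $214.93; payment $55.06; balance $159.87
Installment 3: opening $159.87; payment $55.06; balance $104.81

$104.81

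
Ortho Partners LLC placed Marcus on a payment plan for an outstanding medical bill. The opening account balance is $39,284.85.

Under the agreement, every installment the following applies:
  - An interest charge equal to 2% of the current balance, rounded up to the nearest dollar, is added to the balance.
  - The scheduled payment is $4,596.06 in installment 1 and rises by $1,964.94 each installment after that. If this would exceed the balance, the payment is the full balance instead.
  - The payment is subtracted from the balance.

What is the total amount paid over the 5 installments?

$42,040.85

Installment 1: opening $39,284.85; interest $786.00 → $40,070.85; payment $4,596.06; balance $35,474.79
Installment 2: opening $35,474.79; interest $710.00 → $36,184.79; payment $6,561.00; balance $29,623.79
Installment 3: opening $29,623.79; interest $593.00 → $30,216.79; payment $8,525.94; balance $21,690.85
Installment 4: opening $21,690.85; interest $434.00 → $22,124.85; payment $10,490.88; balance $11,633.97
Installment 5: opening $11,633.97; interest $233.00 → $11,866.97; payment $11,866.97; balance $0.00
Total paid: $42,040.85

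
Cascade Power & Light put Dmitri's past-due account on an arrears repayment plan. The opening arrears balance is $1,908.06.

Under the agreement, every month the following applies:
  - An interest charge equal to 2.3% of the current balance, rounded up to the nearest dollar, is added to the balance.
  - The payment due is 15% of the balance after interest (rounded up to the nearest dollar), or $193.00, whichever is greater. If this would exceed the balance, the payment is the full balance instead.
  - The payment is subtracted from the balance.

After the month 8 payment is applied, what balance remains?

Month 1: opening $1,908.06; interest $44.00 → $1,952.06; payment $293.00; balance $1,659.06
Month 2: opening $1,659.06; interest $39.00 → $1,698.06; payment $255.00; balance $1,443.06
Month 3: opening $1,443.06; interest $34.00 → $1,477.06; payment $222.00; balance $1,255.06
Month 4: opening $1,255.06; interest $29.00 → $1,284.06; payment $193.00; balance $1,091.06
Month 5: opening $1,091.06; interest $26.00 → $1,117.06; payment $193.00; balance $924.06
Month 6: opening $924.06; interest $22.00 → $946.06; payment $193.00; balance $753.06
Month 7: opening $753.06; interest $18.00 → $771.06; payment $193.00; balance $578.06
Month 8: opening $578.06; interest $14.00 → $592.06; payment $193.00; balance $399.06

$399.06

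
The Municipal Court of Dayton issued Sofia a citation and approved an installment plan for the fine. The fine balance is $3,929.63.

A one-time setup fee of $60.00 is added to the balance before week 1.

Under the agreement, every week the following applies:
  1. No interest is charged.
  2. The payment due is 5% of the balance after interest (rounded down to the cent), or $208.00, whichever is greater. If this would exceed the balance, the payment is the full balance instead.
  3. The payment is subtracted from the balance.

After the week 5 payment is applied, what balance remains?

Week 1: opening $3,989.63; payment $208.00; balance $3,781.63
Week 2: opening $3,781.63; payment $208.00; balance $3,573.63
Week 3: opening $3,573.63; payment $208.00; balance $3,365.63
Week 4: opening $3,365.63; payment $208.00; balance $3,157.63
Week 5: opening $3,157.63; payment $208.00; balance $2,949.63

$2,949.63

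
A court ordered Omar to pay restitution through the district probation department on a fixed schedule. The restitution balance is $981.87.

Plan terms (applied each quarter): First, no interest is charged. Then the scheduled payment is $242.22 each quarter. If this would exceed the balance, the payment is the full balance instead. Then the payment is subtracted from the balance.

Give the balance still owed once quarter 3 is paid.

$255.21

# | Opening | Payment | End bal
1 | $981.87 | $242.22 | $739.65
2 | $739.65 | $242.22 | $497.43
3 | $497.43 | $242.22 | $255.21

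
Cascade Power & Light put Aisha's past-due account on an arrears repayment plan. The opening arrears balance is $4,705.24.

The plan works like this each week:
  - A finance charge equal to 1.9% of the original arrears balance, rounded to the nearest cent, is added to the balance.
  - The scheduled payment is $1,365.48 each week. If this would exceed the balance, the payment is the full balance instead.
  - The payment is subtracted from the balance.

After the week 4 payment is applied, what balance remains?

$0.00

Week 1: opening $4,705.24; interest $89.40 → $4,794.64; payment $1,365.48; balance $3,429.16
Week 2: opening $3,429.16; interest $89.40 → $3,518.56; payment $1,365.48; balance $2,153.08
Week 3: opening $2,153.08; interest $89.40 → $2,242.48; payment $1,365.48; balance $877.00
Week 4: opening $877.00; interest $89.40 → $966.40; payment $966.40; balance $0.00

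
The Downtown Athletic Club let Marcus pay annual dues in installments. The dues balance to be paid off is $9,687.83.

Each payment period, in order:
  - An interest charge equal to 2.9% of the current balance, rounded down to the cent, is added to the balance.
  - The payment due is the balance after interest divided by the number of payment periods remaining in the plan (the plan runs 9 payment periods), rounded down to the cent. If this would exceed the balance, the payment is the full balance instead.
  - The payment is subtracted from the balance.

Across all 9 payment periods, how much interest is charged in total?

Payment period 1: opening $9,687.83; interest $280.94 → $9,968.77; payment $1,107.64; balance $8,861.13
Payment period 2: opening $8,861.13; interest $256.97 → $9,118.10; payment $1,139.76; balance $7,978.34
Payment period 3: opening $7,978.34; interest $231.37 → $8,209.71; payment $1,172.81; balance $7,036.90
Payment period 4: opening $7,036.90; interest $204.07 → $7,240.97; payment $1,206.82; balance $6,034.15
Payment period 5: opening $6,034.15; interest $174.99 → $6,209.14; payment $1,241.82; balance $4,967.32
Payment period 6: opening $4,967.32; interest $144.05 → $5,111.37; payment $1,277.84; balance $3,833.53
Payment period 7: opening $3,833.53; interest $111.17 → $3,944.70; payment $1,314.90; balance $2,629.80
Payment period 8: opening $2,629.80; interest $76.26 → $2,706.06; payment $1,353.03; balance $1,353.03
Payment period 9: opening $1,353.03; interest $39.23 → $1,392.26; payment $1,392.26; balance $0.00
Total interest: $280.94 + $256.97 + $231.37 + $204.07 + $174.99 + $144.05 + $111.17 + $76.26 + $39.23 = $1,519.05

$1,519.05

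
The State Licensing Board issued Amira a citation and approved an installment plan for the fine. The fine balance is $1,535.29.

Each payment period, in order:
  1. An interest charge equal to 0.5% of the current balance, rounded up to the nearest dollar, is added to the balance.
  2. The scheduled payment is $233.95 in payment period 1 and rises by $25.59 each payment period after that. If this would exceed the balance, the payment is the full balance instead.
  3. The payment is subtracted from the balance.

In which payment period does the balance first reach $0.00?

Payment period 1: $1,535.29 +$8.00 interest = $1,543.29; pay $233.95 → $1,309.34
Payment period 2: $1,309.34 +$7.00 interest = $1,316.34; pay $259.54 → $1,056.80
Payment period 3: $1,056.80 +$6.00 interest = $1,062.80; pay $285.13 → $777.67
Payment period 4: $777.67 +$4.00 interest = $781.67; pay $310.72 → $470.95
Payment period 5: $470.95 +$3.00 interest = $473.95; pay $336.31 → $137.64
Payment period 6: $137.64 +$1.00 interest = $138.64; pay $138.64 → $0.00
Balance reaches $0.00 in payment period 6.

6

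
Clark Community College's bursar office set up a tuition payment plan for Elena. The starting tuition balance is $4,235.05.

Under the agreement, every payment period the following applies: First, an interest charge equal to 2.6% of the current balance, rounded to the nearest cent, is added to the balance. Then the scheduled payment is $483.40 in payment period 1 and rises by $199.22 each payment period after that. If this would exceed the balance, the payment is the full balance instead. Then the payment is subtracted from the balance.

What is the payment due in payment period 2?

Payment period 1: opening $4,235.05; interest $110.11 → $4,345.16; payment $483.40; balance $3,861.76
Payment period 2: opening $3,861.76; interest $100.41 → $3,962.17; payment $682.62; balance $3,279.55

$682.62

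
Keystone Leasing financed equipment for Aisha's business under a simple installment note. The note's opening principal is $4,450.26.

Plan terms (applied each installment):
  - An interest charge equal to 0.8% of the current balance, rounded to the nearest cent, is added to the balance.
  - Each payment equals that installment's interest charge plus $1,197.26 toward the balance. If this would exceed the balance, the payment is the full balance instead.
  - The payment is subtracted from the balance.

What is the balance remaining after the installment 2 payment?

$2,055.74

Installment 1: opening $4,450.26; interest $35.60 → $4,485.86; payment $1,232.86; balance $3,253.00
Installment 2: opening $3,253.00; interest $26.02 → $3,279.02; payment $1,223.28; balance $2,055.74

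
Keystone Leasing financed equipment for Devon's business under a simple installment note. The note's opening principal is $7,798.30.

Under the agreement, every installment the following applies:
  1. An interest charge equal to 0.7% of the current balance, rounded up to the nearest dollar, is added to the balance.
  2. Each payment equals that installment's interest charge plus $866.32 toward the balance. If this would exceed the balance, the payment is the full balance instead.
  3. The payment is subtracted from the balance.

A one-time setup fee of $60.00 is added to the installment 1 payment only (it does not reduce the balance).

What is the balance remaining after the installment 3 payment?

$5,199.34

Installment 1: opening $7,798.30; interest $55.00 → $7,853.30; payment $921.32 (+ $60.00 fee); balance $6,931.98
Installment 2: opening $6,931.98; interest $49.00 → $6,980.98; payment $915.32; balance $6,065.66
Installment 3: opening $6,065.66; interest $43.00 → $6,108.66; payment $909.32; balance $5,199.34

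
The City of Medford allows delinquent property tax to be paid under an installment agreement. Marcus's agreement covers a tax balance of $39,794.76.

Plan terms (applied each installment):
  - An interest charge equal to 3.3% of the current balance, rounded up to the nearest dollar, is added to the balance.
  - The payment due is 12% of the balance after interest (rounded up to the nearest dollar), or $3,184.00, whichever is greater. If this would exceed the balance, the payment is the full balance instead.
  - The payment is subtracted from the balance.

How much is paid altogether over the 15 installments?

$49,583.76

# | Opening | Interest | Payment | End bal
1 | $39,794.76 | $1,314.00 | $4,934.00 | $36,174.76
2 | $36,174.76 | $1,194.00 | $4,485.00 | $32,883.76
3 | $32,883.76 | $1,086.00 | $4,077.00 | $29,892.76
4 | $29,892.76 | $987.00 | $3,706.00 | $27,173.76
5 | $27,173.76 | $897.00 | $3,369.00 | $24,701.76
6 | $24,701.76 | $816.00 | $3,184.00 | $22,333.76
7 | $22,333.76 | $738.00 | $3,184.00 | $19,887.76
8 | $19,887.76 | $657.00 | $3,184.00 | $17,360.76
9 | $17,360.76 | $573.00 | $3,184.00 | $14,749.76
10 | $14,749.76 | $487.00 | $3,184.00 | $12,052.76
11 | $12,052.76 | $398.00 | $3,184.00 | $9,266.76
12 | $9,266.76 | $306.00 | $3,184.00 | $6,388.76
13 | $6,388.76 | $211.00 | $3,184.00 | $3,415.76
14 | $3,415.76 | $113.00 | $3,184.00 | $344.76
15 | $344.76 | $12.00 | $356.76 | $0.00
Total paid: $49,583.76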